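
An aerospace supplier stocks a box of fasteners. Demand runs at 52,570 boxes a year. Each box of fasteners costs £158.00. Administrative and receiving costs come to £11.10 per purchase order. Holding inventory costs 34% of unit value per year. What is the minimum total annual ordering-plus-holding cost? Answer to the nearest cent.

TC* ≈ £7,917.96

Holding cost H = 0.34 × £158.00 = £53.7200 per unit per year.
The optimal lot size = √(2DS/H) = √(2 × 52,570 × 11.1 / 53.72) ≈ 147.39.
At Q*, ordering cost (D/Q*)S equals holding cost (Q*/2)H, each = √(DSH/2).
Minimum total = √(2DSH) = √(2 × 52,570 × 11.1 × 53.72) ≈ 7917.963.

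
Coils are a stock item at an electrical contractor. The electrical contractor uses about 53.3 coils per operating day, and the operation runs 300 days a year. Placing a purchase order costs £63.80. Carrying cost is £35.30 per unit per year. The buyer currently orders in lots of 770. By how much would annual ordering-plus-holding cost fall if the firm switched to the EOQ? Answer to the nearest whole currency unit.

Extra cost ≈ £6,429 per year

Annual demand D = 53.3 × 300 = 15,990.
EOQ = √(2DS/H) = √(2 × 15,990 × 63.8 / 35.3) ≈ 240.42.
Cost at Q* = (D/Q*)S + (Q*/2)H = √(2DSH) ≈ £8,486.66.
Cost at Q = 770: (15,990/770)×63.8 + (770/2)×35.3 = £1,324.89 + £13,590.50 = £14,915.39.
Excess = £14,915.39 − £8,486.66 = £6,428.72.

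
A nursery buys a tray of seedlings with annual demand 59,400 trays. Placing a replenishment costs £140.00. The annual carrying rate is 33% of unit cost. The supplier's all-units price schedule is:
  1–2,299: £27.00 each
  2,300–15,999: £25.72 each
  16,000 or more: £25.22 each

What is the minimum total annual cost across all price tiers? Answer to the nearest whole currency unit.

Holding cost per unit per year at price C is H = 0.33·C.
Candidates are each tier's EOQ (if it falls in that tier) and each price-break quantity.
EOQ at £27.00 = 1366.3 (feasible in tier 1): TC = 59,400×£27.00 + (59,400/1366.3)×140 + (1366.3/2)×0.33×£27.00 = £1,615,973.38.
EOQ at £25.72 = 1399.8 < 2300, so use break Q=2300: TC = 59,400×£25.72 + (59,400/2300.0)×140 + (2300.0/2)×0.33×£25.72 = £1,541,144.39.
EOQ at £25.22 = 1413.7 < 16000, so use break Q=16000: TC = 59,400×£25.22 + (59,400/16000.0)×140 + (16000.0/2)×0.33×£25.22 = £1,565,168.55.
Lowest total cost among the candidates is at Q = 2300.0.

TC* ≈ £1,541,144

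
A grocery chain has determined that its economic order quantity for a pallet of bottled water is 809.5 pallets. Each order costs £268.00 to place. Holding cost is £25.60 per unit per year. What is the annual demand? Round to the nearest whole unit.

Invert the EOQ relation Q*² = 2DS/H.
From Q* = √(2DS/H): D = Q*²H / (2S) = 809.5² × 25.6 / (2 × 268) = 31297.445.

D ≈ 31,297 pallets per year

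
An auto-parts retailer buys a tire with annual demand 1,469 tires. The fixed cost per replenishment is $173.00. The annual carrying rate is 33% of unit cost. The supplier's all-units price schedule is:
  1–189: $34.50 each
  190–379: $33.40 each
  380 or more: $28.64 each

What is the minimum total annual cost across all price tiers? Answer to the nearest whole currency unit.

Holding cost per unit per year at price C is H = 0.33·C.
Evaluate total cost at each tier's feasible EOQ or, if the EOQ is below the tier, at the tier's minimum quantity.
Tier 1 ($34.50): EOQ = 211.3 exceeds tier's upper bound 189, so this tier is dominated.
EOQ at $33.40 = 214.7 (feasible in tier 2): TC = 1,469×$33.40 + (1,469/214.7)×173 + (214.7/2)×0.33×$33.40 = $51,431.50.
EOQ at $28.64 = 231.9 < 380, so use break Q=380: TC = 1,469×$28.64 + (1,469/380.0)×173 + (380.0/2)×0.33×$28.64 = $44,536.67.
Lowest total cost among the candidates is at Q = 380.0.

TC* ≈ $44,537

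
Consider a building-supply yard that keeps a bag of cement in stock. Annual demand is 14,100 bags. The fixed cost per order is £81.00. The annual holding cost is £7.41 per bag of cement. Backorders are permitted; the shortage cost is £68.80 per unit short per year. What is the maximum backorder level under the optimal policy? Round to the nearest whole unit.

S* ≈ 57 bags

With planned backorders, Q* = √(2DS/H) · √((H+B)/B).
√(2DS/H) = √(2 × 14,100 × 81 / 7.41) = 555.211.
√((H+B)/B) = √((7.41+68.8)/68.8) = 1.0525.
Q* ≈ 584.346.
S* = Q* · H/(H+B) = 584.346 × 7.41/76.21 ≈ 56.817.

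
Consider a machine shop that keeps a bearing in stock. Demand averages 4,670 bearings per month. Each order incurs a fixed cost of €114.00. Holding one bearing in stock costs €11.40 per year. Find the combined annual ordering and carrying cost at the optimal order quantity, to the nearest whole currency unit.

Annual demand D = 4,670 × 12 = 56,040.
The optimal lot size = √(2DS/H) = √(2 × 56,040 × 114 / 11.4) ≈ 1058.68.
At Q*, ordering cost (D/Q*)S equals holding cost (Q*/2)H, each = √(DSH/2).
Minimum total = √(2DSH) = √(2 × 56,040 × 114 × 11.4) ≈ 12068.934.

TC* ≈ €12,069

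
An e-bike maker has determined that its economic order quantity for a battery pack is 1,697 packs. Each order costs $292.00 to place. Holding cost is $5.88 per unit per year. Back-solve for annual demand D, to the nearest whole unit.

D ≈ 28,995 packs per year

Invert the EOQ relation Q*² = 2DS/H.
From Q* = √(2DS/H): D = Q*²H / (2S) = 1,697² × 5.88 / (2 × 292) = 28995.337.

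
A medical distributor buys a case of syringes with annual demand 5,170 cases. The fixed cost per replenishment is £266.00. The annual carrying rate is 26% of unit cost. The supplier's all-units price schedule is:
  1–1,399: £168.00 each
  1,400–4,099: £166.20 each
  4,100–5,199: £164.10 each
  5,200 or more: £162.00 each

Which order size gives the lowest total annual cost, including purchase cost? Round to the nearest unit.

Holding cost per unit per year at price C is H = 0.26·C.
For each price level, check whether its EOQ is feasible; otherwise the best quantity at that price is the breakpoint.
EOQ at £168.00 = 250.9 (feasible in tier 1): TC = 5,170×£168.00 + (5,170/250.9)×266 + (250.9/2)×0.26×£168.00 = £879,520.80.
EOQ at £166.20 = 252.3 < 1400, so use break Q=1400: TC = 5,170×£166.20 + (5,170/1400.0)×266 + (1400.0/2)×0.26×£166.20 = £890,484.70.
EOQ at £164.10 = 253.9 < 4100, so use break Q=4100: TC = 5,170×£164.10 + (5,170/4100.0)×266 + (4100.0/2)×0.26×£164.10 = £936,197.72.
EOQ at £162.00 = 255.5 < 5200, so use break Q=5200: TC = 5,170×£162.00 + (5,170/5200.0)×266 + (5200.0/2)×0.26×£162.00 = £947,316.47.
Lowest total cost is £879,520.80 at Q = 250.9.

Q* ≈ 251 cases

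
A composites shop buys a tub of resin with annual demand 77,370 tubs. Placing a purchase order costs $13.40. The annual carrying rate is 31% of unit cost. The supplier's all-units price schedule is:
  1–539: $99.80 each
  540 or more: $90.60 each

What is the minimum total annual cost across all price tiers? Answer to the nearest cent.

Holding cost per unit per year at price C is H = 0.31·C.
Candidates are each tier's EOQ (if it falls in that tier) and each price-break quantity.
EOQ at $99.80 = 258.9 (feasible in tier 1): TC = 77,370×$99.80 + (77,370/258.9)×13.4 + (258.9/2)×0.31×$99.80 = $7,729,535.40.
EOQ at $90.60 = 271.7 < 540, so use break Q=540: TC = 77,370×$90.60 + (77,370/540.0)×13.4 + (540.0/2)×0.31×$90.60 = $7,019,225.14.
Lowest total cost among the candidates is at Q = 540.0.

TC* ≈ $7,019,225.14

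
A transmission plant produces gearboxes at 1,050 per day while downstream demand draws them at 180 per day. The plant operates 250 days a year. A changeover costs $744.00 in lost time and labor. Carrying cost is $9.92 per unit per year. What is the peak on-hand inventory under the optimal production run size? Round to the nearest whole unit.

I_max ≈ 2,365 gearboxes

Annual demand D = 180 × 250 = 45,000.
Production build-up factor (1 − d/p) = 1 − 180/1,050 = 0.8286.
Q* = √(2DS / (H(1 − d/p))) = √(2 × 45,000 × 744 / (9.92 × 0.8286)).
= √(66,960,000 / 8.2194) ≈ 2854.216.
Maximum inventory = Q*(1 − d/p) = 2854.216 × 0.8286 ≈ 2364.922.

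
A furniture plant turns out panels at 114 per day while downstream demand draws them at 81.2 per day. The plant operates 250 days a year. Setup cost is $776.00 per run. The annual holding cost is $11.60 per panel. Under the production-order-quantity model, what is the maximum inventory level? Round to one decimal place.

I_max ≈ 884.0 panels

Annual demand D = 81.2 × 250 = 20,300.
Production build-up factor (1 − d/p) = 1 − 81.2/114 = 0.2877.
Q* = √(2DS / (H(1 − d/p))) = √(2 × 20,300 × 776 / (11.6 × 0.2877)).
= √(31,505,600 / 3.3375) ≈ 3072.419.
Maximum inventory = Q*(1 − d/p) = 3072.419 × 0.2877 ≈ 883.994.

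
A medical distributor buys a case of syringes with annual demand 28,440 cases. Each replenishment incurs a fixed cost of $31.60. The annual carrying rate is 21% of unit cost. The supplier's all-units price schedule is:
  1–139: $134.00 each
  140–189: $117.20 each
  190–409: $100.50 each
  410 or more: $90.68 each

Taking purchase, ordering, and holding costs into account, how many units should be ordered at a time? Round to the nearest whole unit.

Holding cost per unit per year at price C is H = 0.21·C.
Evaluate total cost at each tier's feasible EOQ or, if the EOQ is below the tier, at the tier's minimum quantity.
Tier 1 ($134.00): EOQ = 252.7 exceeds tier's upper bound 139, so this tier is dominated.
Tier 2 ($117.20): EOQ = 270.2 exceeds tier's upper bound 189, so this tier is dominated.
EOQ at $100.50 = 291.8 (feasible in tier 3): TC = 28,440×$100.50 + (28,440/291.8)×31.6 + (291.8/2)×0.21×$100.50 = $2,864,379.08.
EOQ at $90.68 = 307.2 < 410, so use break Q=410: TC = 28,440×$90.68 + (28,440/410.0)×31.6 + (410.0/2)×0.21×$90.68 = $2,585,034.93.
Lowest total cost is $2,585,034.93 at Q = 410.0.

Q* ≈ 410 cases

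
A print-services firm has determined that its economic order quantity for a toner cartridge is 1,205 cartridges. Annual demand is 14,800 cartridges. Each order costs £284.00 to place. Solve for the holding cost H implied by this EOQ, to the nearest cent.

H ≈ £5.79

Squaring Q* = √(2DS/H) gives Q*² = 2DS/H.
From Q* = √(2DS/H): H = 2DS / Q*² = 2 × 14,800 × 284 / 1,205² = 5.7894.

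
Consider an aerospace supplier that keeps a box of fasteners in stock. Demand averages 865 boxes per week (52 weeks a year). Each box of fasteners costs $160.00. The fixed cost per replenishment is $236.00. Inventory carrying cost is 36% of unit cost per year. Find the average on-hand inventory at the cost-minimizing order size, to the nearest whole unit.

Annual demand D = 865 × 52 = 44,980.
Holding cost H = 0.36 × $160.00 = $57.6000 per unit per year.
The optimal lot size = √(2DS/H) = √(2 × 44,980 × 236 / 57.6) ≈ 607.11.
Average inventory = Q*/2 ≈ 607.11 / 2 = 303.556.

Average inventory ≈ 304 boxes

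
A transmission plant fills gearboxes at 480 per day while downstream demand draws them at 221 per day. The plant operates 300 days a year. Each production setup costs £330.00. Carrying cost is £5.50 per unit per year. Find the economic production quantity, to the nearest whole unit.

Annual demand D = 221 × 300 = 66,300.
Production build-up factor (1 − d/p) = 1 − 221/480 = 0.5396.
Q* = √(2DS / (H(1 − d/p))) = √(2 × 66,300 × 330 / (5.5 × 0.5396)).
= √(43,758,000 / 2.9677) ≈ 3839.884.

Q* ≈ 3,840 gearboxes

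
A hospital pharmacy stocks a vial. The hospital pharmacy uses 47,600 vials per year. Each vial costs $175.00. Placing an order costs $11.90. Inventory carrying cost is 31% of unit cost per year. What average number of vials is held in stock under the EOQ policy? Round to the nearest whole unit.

Average inventory ≈ 72 vials

Holding cost H = 0.31 × $175.00 = $54.2500 per unit per year.
EOQ = √(2DS/H) = √(2 × 47,600 × 11.9 / 54.25) ≈ 144.51.
Average inventory = Q*/2 ≈ 144.51 / 2 = 72.254.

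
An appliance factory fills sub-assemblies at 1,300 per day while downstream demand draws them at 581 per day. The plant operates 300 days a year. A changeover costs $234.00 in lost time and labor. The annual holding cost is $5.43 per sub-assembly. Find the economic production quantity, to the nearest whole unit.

Annual demand D = 581 × 300 = 174,300.
Production build-up factor (1 − d/p) = 1 − 581/1,300 = 0.5531.
Q* = √(2DS / (H(1 − d/p))) = √(2 × 174,300 × 234 / (5.43 × 0.5531)).
= √(81,572,400 / 3.0032) ≈ 5211.694.

Q* ≈ 5,212 sub-assemblies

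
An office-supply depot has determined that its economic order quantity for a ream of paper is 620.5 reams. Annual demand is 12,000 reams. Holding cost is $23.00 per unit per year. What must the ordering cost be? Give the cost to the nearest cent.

Squaring Q* = √(2DS/H) gives Q*² = 2DS/H.
From Q* = √(2DS/H): S = Q*²H / (2D) = 620.5² × 23 / (2 × 12,000) = 368.9777.

S ≈ $368.98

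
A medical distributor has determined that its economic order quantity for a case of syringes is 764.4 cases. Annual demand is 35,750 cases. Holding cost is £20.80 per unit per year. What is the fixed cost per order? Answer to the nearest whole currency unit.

Invert the EOQ relation Q*² = 2DS/H.
From Q* = √(2DS/H): S = Q*²H / (2D) = 764.4² × 20.8 / (2 × 35,750) = 169.9803.

S ≈ £170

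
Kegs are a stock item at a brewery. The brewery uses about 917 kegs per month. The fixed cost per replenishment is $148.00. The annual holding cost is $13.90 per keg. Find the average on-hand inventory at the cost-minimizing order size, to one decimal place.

Annual demand D = 917 × 12 = 11,004.
The optimal lot size = √(2DS/H) = √(2 × 11,004 × 148 / 13.9) ≈ 484.08.
Average inventory = Q*/2 ≈ 484.08 / 2 = 242.038.

Average inventory ≈ 242.0 kegs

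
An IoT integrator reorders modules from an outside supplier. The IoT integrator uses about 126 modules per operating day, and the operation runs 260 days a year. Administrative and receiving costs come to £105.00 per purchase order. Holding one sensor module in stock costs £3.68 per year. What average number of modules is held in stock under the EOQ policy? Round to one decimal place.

Annual demand D = 126 × 260 = 32,760.
The optimal lot size = √(2DS/H) = √(2 × 32,760 × 105 / 3.68) ≈ 1367.28.
Average inventory = Q*/2 ≈ 1367.28 / 2 = 683.640.

Average inventory ≈ 683.6 modules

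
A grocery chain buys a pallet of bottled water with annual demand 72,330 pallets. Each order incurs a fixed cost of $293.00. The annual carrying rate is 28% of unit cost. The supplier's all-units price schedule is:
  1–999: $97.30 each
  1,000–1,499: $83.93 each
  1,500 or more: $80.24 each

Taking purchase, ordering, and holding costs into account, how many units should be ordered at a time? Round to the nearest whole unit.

Holding cost per unit per year at price C is H = 0.28·C.
Evaluate total cost at each tier's feasible EOQ or, if the EOQ is below the tier, at the tier's minimum quantity.
Tier 1 ($97.30): EOQ = 1247.3 exceeds tier's upper bound 999, so this tier is dominated.
EOQ at $83.93 = 1343.0 (feasible in tier 2): TC = 72,330×$83.93 + (72,330/1343.0)×293 + (1343.0/2)×0.28×$83.93 = $6,102,217.53.
EOQ at $80.24 = 1373.5 < 1500, so use break Q=1500: TC = 72,330×$80.24 + (72,330/1500.0)×293 + (1500.0/2)×0.28×$80.24 = $5,834,738.06.
Lowest total cost is $5,834,738.06 at Q = 1500.0.

Q* ≈ 1,500 pallets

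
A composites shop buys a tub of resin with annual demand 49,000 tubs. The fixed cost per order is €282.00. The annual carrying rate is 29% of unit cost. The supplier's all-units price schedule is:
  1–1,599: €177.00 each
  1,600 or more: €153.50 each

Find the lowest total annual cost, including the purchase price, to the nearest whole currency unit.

TC* ≈ €7,565,748

Holding cost per unit per year at price C is H = 0.29·C.
For each price level, check whether its EOQ is feasible; otherwise the best quantity at that price is the breakpoint.
EOQ at €177.00 = 733.8 (feasible in tier 1): TC = 49,000×€177.00 + (49,000/733.8)×282 + (733.8/2)×0.29×€177.00 = €8,710,663.72.
EOQ at €153.50 = 787.9 < 1600, so use break Q=1600: TC = 49,000×€153.50 + (49,000/1600.0)×282 + (1600.0/2)×0.29×€153.50 = €7,565,748.25.
Lowest total cost among the candidates is at Q = 1600.0.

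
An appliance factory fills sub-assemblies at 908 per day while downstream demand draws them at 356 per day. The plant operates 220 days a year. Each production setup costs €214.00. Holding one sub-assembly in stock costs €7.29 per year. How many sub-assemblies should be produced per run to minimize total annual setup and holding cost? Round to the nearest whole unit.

Annual demand D = 356 × 220 = 78,320.
Production build-up factor (1 − d/p) = 1 − 356/908 = 0.6079.
Q* = √(2DS / (H(1 − d/p))) = √(2 × 78,320 × 214 / (7.29 × 0.6079)).
= √(33,520,960 / 4.4318) ≈ 2750.223.

Q* ≈ 2,750 sub-assemblies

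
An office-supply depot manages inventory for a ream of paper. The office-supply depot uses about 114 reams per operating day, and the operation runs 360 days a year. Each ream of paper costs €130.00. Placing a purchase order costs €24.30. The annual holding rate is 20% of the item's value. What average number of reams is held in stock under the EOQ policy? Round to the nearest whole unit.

Annual demand D = 114 × 360 = 41,040.
Holding cost H = 0.20 × €130.00 = €26.0000 per unit per year.
Q* = √(2DS/H) = √(2 × 41,040 × 24.3 / 26) ≈ 276.97.
Average inventory = Q*/2 ≈ 276.97 / 2 = 138.486.

Average inventory ≈ 138 reams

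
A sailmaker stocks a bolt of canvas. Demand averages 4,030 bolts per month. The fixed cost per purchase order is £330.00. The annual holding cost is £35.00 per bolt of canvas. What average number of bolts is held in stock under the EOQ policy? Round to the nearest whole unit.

Annual demand D = 4,030 × 12 = 48,360.
Q* = √(2DS/H) = √(2 × 48,360 × 330 / 35) ≈ 954.95.
Average inventory = Q*/2 ≈ 954.95 / 2 = 477.476.

Average inventory ≈ 477 bolts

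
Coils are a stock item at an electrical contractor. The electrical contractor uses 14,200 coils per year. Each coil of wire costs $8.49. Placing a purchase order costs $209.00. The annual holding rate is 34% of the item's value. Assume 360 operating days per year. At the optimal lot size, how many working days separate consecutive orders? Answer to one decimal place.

T ≈ 36.4 days

Holding cost H = 0.34 × $8.49 = $2.8866 per unit per year.
Q* = √(2DS/H) = √(2 × 14,200 × 209 / 2.8866) ≈ 1433.97.
Cycle time = Q*/D × 360 = 1433.97 / 14,200 × 360 ≈ 36.354 days.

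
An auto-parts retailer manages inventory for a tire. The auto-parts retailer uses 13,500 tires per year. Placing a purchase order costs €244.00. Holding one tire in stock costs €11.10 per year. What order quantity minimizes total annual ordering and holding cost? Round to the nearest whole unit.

EOQ = √(2DS / H) = √(2 × 13,500 × 244 / 11.1).
= √(6,588,000 / 11.1) = √593,513.5135 ≈ 770.398.

Q* ≈ 770 tires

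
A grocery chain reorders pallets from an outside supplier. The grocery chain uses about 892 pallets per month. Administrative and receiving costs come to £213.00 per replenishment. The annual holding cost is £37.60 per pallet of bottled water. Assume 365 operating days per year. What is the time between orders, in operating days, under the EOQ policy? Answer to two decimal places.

T ≈ 11.87 days

Annual demand D = 892 × 12 = 10,704.
The optimal lot size = √(2DS/H) = √(2 × 10,704 × 213 / 37.6) ≈ 348.24.
Cycle time = Q*/D × 365 = 348.24 / 10,704 × 365 ≈ 11.875 days.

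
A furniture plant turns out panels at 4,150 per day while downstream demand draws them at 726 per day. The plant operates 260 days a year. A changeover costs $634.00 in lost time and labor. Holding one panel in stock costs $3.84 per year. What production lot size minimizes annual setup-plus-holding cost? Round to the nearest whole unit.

Q* ≈ 8,692 panels

Annual demand D = 726 × 260 = 188,760.
Production build-up factor (1 − d/p) = 1 − 726/4,150 = 0.8251.
Q* = √(2DS / (H(1 − d/p))) = √(2 × 188,760 × 634 / (3.84 × 0.8251)).
= √(239,347,680 / 3.1682) ≈ 8691.729.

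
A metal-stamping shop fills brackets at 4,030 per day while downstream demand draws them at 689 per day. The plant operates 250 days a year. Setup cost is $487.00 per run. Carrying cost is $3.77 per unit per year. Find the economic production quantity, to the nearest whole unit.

Q* ≈ 7,327 brackets

Annual demand D = 689 × 250 = 172,250.
Production build-up factor (1 − d/p) = 1 − 689/4,030 = 0.8290.
Q* = √(2DS / (H(1 − d/p))) = √(2 × 172,250 × 487 / (3.77 × 0.8290)).
= √(167,771,500 / 3.1255) ≈ 7326.604.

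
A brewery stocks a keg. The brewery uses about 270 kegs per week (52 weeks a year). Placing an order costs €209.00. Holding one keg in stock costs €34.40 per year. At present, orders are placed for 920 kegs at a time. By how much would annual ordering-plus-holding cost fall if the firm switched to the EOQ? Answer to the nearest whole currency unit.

Extra cost ≈ €4,805 per year

Annual demand D = 270 × 52 = 14,040.
EOQ = √(2DS/H) = √(2 × 14,040 × 209 / 34.4) ≈ 413.04.
Cost at Q* = (D/Q*)S + (Q*/2)H = √(2DSH) ≈ €14,208.59.
Cost at Q = 920: (14,040/920)×209 + (920/2)×34.4 = €3,189.52 + €15,824.00 = €19,013.52.
Excess = €19,013.52 − €14,208.59 = €4,804.93.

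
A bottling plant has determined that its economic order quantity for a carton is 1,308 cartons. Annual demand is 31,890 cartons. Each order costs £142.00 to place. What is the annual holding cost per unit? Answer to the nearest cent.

H ≈ £5.29

Squaring Q* = √(2DS/H) gives Q*² = 2DS/H.
From Q* = √(2DS/H): H = 2DS / Q*² = 2 × 31,890 × 142 / 1,308² = 5.2937.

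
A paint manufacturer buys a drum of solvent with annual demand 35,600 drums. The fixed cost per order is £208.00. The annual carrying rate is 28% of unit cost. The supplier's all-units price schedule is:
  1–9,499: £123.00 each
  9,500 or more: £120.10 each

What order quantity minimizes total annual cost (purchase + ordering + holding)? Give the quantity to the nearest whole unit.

Q* ≈ 656 drums

Holding cost per unit per year at price C is H = 0.28·C.
Candidates are each tier's EOQ (if it falls in that tier) and each price-break quantity.
EOQ at £123.00 = 655.8 (feasible in tier 1): TC = 35,600×£123.00 + (35,600/655.8)×208 + (655.8/2)×0.28×£123.00 = £4,401,384.12.
EOQ at £120.10 = 663.6 < 9500, so use break Q=9500: TC = 35,600×£120.10 + (35,600/9500.0)×208 + (9500.0/2)×0.28×£120.10 = £4,436,072.45.
Lowest total cost is £4,401,384.12 at Q = 655.8.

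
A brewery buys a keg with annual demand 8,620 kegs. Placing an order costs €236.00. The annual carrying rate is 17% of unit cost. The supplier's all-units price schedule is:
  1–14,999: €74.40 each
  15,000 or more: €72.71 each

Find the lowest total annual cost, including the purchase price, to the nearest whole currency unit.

Holding cost per unit per year at price C is H = 0.17·C.
For each price level, check whether its EOQ is feasible; otherwise the best quantity at that price is the breakpoint.
EOQ at €74.40 = 567.2 (feasible in tier 1): TC = 8,620×€74.40 + (8,620/567.2)×236 + (567.2/2)×0.17×€74.40 = €648,501.57.
EOQ at €72.71 = 573.7 < 15000, so use break Q=15000: TC = 8,620×€72.71 + (8,620/15000.0)×236 + (15000.0/2)×0.17×€72.71 = €719,601.07.
Lowest total cost among the candidates is at Q = 567.2.

TC* ≈ €648,502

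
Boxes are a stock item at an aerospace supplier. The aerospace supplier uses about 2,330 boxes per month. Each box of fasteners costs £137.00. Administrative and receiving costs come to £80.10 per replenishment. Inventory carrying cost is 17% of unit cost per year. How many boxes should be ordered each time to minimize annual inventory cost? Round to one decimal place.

Q* ≈ 438.5 boxes

Annual demand D = 2,330 × 12 = 27,960.
Holding cost H = 0.17 × £137.00 = £23.2900 per unit per year.
EOQ = √(2DS / H) = √(2 × 27,960 × 80.1 / 23.29).
= √(4,479,192 / 23.29) = √192,322.5419 ≈ 438.546.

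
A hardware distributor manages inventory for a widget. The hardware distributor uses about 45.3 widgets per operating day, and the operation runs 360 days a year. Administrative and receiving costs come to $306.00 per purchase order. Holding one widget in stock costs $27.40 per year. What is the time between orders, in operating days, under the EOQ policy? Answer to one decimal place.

T ≈ 13.3 days

Annual demand D = 45.3 × 360 = 16,308.
Q* = √(2DS/H) = √(2 × 16,308 × 306 / 27.4) ≈ 603.53.
Cycle time = Q*/D × 360 = 603.53 / 16,308 × 360 ≈ 13.323 days.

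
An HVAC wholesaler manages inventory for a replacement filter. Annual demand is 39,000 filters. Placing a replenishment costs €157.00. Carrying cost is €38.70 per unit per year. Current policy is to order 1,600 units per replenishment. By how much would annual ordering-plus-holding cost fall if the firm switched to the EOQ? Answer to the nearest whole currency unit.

Extra cost ≈ €13,017 per year

EOQ = √(2DS/H) = √(2 × 39,000 × 157 / 38.7) ≈ 562.52.
Cost at Q* = (D/Q*)S + (Q*/2)H = √(2DSH) ≈ €21,769.71.
Cost at Q = 1,600: (39,000/1,600)×157 + (1,600/2)×38.7 = €3,826.88 + €30,960.00 = €34,786.88.
Excess = €34,786.88 − €21,769.71 = €13,017.17.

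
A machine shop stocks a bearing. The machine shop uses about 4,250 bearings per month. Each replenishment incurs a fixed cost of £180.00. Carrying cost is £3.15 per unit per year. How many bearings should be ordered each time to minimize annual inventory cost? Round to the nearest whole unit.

Annual demand D = 4,250 × 12 = 51,000.
EOQ = √(2DS / H) = √(2 × 51,000 × 180 / 3.15).
= √(18,360,000 / 3.15) = √5,828,571.4286 ≈ 2414.243.

Q* ≈ 2,414 bearings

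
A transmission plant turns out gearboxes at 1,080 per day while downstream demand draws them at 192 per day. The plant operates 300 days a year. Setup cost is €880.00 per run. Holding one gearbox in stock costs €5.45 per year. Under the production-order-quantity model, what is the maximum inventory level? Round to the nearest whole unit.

I_max ≈ 3,911 gearboxes

Annual demand D = 192 × 300 = 57,600.
Production build-up factor (1 − d/p) = 1 − 192/1,080 = 0.8222.
Q* = √(2DS / (H(1 − d/p))) = √(2 × 57,600 × 880 / (5.45 × 0.8222)).
= √(101,376,000 / 4.4811) ≈ 4756.360.
Maximum inventory = Q*(1 − d/p) = 4756.360 × 0.8222 ≈ 3910.785.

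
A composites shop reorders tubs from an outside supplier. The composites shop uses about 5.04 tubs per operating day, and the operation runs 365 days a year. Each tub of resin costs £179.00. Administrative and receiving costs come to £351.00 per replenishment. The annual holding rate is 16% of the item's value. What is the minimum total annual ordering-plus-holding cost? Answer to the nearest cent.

Annual demand D = 5.04 × 365 = 1,839.6.
Holding cost H = 0.16 × £179.00 = £28.6400 per unit per year.
Q* = √(2DS/H) = √(2 × 1,839.6 × 351 / 28.64) ≈ 212.35.
At Q*, ordering cost (D/Q*)S equals holding cost (Q*/2)H, each = √(DSH/2).
Minimum total = √(2DSH) = √(2 × 1,839.6 × 351 × 28.64) ≈ 6081.585.

TC* ≈ £6,081.58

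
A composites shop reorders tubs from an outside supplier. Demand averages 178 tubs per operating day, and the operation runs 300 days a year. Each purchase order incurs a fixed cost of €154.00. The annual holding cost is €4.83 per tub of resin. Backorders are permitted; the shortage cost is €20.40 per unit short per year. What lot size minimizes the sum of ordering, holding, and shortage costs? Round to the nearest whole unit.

Q* ≈ 2,052 tubs

Annual demand D = 178 × 300 = 53,400.
With planned backorders, Q* = √(2DS/H) · √((H+B)/B).
√(2DS/H) = √(2 × 53,400 × 154 / 4.83) = 1845.323.
√((H+B)/B) = √((4.83+20.4)/20.4) = 1.1121.
Q* ≈ 2052.182.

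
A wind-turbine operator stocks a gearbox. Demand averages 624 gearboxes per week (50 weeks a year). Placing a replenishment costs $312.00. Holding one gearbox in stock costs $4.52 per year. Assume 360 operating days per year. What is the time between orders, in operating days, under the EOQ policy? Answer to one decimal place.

Annual demand D = 624 × 50 = 31,200.
EOQ = √(2DS/H) = √(2 × 31,200 × 312 / 4.52) ≈ 2075.39.
Cycle time = Q*/D × 360 = 2075.39 / 31,200 × 360 ≈ 23.947 days.

T ≈ 23.9 days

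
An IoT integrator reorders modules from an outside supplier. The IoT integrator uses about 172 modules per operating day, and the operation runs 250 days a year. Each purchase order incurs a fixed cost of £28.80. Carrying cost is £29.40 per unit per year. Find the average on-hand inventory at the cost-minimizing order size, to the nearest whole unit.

Average inventory ≈ 145 modules

Annual demand D = 172 × 250 = 43,000.
EOQ = √(2DS/H) = √(2 × 43,000 × 28.8 / 29.4) ≈ 290.25.
Average inventory = Q*/2 ≈ 290.25 / 2 = 145.125.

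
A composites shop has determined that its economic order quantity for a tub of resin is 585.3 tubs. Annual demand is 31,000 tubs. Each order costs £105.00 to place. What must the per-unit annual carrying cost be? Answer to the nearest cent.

H ≈ £19.00

Squaring Q* = √(2DS/H) gives Q*² = 2DS/H.
From Q* = √(2DS/H): H = 2DS / Q*² = 2 × 31,000 × 105 / 585.3² = 19.0031.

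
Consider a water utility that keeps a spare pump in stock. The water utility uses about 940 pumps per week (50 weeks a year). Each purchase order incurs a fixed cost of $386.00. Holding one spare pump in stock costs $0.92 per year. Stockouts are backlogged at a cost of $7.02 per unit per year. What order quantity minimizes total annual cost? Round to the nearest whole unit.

Annual demand D = 940 × 50 = 47,000.
With planned backorders, Q* = √(2DS/H) · √((H+B)/B).
√(2DS/H) = √(2 × 47,000 × 386 / 0.92) = 6280.058.
√((H+B)/B) = √((0.92+7.02)/7.02) = 1.0635.
Q* ≈ 6678.906.

Q* ≈ 6,679 pumps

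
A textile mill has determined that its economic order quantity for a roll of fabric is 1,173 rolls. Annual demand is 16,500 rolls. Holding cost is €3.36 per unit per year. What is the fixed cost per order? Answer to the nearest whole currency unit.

Invert the EOQ relation Q*² = 2DS/H.
From Q* = √(2DS/H): S = Q*²H / (2D) = 1,173² × 3.36 / (2 × 16,500) = 140.0946.

S ≈ €140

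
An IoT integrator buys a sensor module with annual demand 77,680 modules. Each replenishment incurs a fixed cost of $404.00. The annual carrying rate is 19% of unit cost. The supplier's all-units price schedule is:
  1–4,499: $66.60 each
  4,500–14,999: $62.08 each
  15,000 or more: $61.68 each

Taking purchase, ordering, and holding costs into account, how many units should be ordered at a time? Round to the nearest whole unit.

Q* ≈ 4,500 modules

Holding cost per unit per year at price C is H = 0.19·C.
For each price level, check whether its EOQ is feasible; otherwise the best quantity at that price is the breakpoint.
EOQ at $66.60 = 2227.1 (feasible in tier 1): TC = 77,680×$66.60 + (77,680/2227.1)×404 + (2227.1/2)×0.19×$66.60 = $5,201,670.16.
EOQ at $62.08 = 2306.8 < 4500, so use break Q=4500: TC = 77,680×$62.08 + (77,680/4500.0)×404 + (4500.0/2)×0.19×$62.08 = $4,855,887.54.
EOQ at $61.68 = 2314.3 < 15000, so use break Q=15000: TC = 77,680×$61.68 + (77,680/15000.0)×404 + (15000.0/2)×0.19×$61.68 = $4,881,288.58.
Lowest total cost is $4,855,887.54 at Q = 4500.0.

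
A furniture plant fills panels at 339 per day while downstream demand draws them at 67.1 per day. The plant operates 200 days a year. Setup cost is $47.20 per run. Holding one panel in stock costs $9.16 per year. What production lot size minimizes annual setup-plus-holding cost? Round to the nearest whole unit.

Annual demand D = 67.1 × 200 = 13,420.
Production build-up factor (1 − d/p) = 1 − 67.1/339 = 0.8021.
Q* = √(2DS / (H(1 − d/p))) = √(2 × 13,420 × 47.2 / (9.16 × 0.8021)).
= √(1,266,848 / 7.3469) ≈ 415.250.

Q* ≈ 415 panels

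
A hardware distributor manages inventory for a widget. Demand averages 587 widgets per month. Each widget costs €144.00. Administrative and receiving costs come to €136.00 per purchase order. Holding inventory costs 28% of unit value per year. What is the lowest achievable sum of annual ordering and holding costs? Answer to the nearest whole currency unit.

Annual demand D = 587 × 12 = 7,044.
Holding cost H = 0.28 × €144.00 = €40.3200 per unit per year.
EOQ = √(2DS/H) = √(2 × 7,044 × 136 / 40.32) ≈ 217.99.
At the optimum the two cost components are equal, so total cost = 2·(Q*/2)H = Q*·H.
Minimum total = √(2DSH) = √(2 × 7,044 × 136 × 40.32) ≈ 8789.302.

TC* ≈ €8,789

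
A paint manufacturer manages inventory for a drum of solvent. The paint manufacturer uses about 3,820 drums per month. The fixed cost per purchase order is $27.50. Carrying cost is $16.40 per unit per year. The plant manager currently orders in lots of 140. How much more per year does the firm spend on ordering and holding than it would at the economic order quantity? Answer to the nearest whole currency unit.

Annual demand D = 3,820 × 12 = 45,840.
EOQ = √(2DS/H) = √(2 × 45,840 × 27.5 / 16.4) ≈ 392.09.
Cost at Q* = (D/Q*)S + (Q*/2)H = √(2DSH) ≈ $6,430.22.
Cost at Q = 140: (45,840/140)×27.5 + (140/2)×16.4 = $9,004.29 + $1,148.00 = $10,152.29.
Excess = $10,152.29 − $6,430.22 = $3,722.07.

Extra cost ≈ $3,722 per year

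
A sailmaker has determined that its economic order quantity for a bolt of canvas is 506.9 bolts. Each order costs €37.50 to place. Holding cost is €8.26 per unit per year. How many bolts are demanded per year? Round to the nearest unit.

D ≈ 28,298 bolts per year

Invert the EOQ relation Q*² = 2DS/H.
From Q* = √(2DS/H): D = Q*²H / (2S) = 506.9² × 8.26 / (2 × 37.5) = 28298.497.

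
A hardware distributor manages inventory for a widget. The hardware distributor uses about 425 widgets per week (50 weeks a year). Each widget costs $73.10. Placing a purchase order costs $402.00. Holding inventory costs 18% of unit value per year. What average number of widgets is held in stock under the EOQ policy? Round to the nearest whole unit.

Annual demand D = 425 × 50 = 21,250.
Holding cost H = 0.18 × $73.10 = $13.1580 per unit per year.
The optimal lot size = √(2DS/H) = √(2 × 21,250 × 402 / 13.158) ≈ 1139.50.
Average inventory = Q*/2 ≈ 1139.50 / 2 = 569.748.

Average inventory ≈ 570 widgets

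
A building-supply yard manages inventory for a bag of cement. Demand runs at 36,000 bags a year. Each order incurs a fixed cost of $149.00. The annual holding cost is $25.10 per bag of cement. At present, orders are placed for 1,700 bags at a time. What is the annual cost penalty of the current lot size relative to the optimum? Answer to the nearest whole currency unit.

Extra cost ≈ $8,081 per year

EOQ = √(2DS/H) = √(2 × 36,000 × 149 / 25.1) ≈ 653.77.
Cost at Q* = (D/Q*)S + (Q*/2)H = √(2DSH) ≈ $16,409.53.
Cost at Q = 1,700: (36,000/1,700)×149 + (1,700/2)×25.1 = $3,155.29 + $21,335.00 = $24,490.29.
Excess = $24,490.29 − $16,409.53 = $8,080.76.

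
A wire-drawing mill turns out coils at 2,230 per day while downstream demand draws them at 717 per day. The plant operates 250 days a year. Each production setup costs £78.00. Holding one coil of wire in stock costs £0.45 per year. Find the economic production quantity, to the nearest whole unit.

Annual demand D = 717 × 250 = 179,250.
Production build-up factor (1 − d/p) = 1 − 717/2,230 = 0.6785.
Q* = √(2DS / (H(1 − d/p))) = √(2 × 179,250 × 78 / (0.45 × 0.6785)).
= √(27,963,000 / 0.3053) ≈ 9570.147.

Q* ≈ 9,570 coils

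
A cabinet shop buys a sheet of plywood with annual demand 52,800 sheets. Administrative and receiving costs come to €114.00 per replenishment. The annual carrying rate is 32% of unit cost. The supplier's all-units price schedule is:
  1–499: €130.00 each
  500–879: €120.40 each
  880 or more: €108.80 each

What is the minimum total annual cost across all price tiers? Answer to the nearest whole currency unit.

TC* ≈ €5,766,799

Holding cost per unit per year at price C is H = 0.32·C.
Candidates are each tier's EOQ (if it falls in that tier) and each price-break quantity.
Tier 1 (€130.00): EOQ = 537.9 exceeds tier's upper bound 499, so this tier is dominated.
EOQ at €120.40 = 559.0 (feasible in tier 2): TC = 52,800×€120.40 + (52,800/559.0)×114 + (559.0/2)×0.32×€120.40 = €6,378,656.38.
EOQ at €108.80 = 588.0 < 880, so use break Q=880: TC = 52,800×€108.80 + (52,800/880.0)×114 + (880.0/2)×0.32×€108.80 = €5,766,799.04.
Lowest total cost among the candidates is at Q = 880.0.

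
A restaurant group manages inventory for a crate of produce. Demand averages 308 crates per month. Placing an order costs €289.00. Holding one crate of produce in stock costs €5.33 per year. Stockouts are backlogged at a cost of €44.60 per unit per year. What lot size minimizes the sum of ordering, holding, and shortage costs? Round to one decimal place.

Annual demand D = 308 × 12 = 3,696.
With planned backorders, Q* = √(2DS/H) · √((H+B)/B).
√(2DS/H) = √(2 × 3,696 × 289 / 5.33) = 633.091.
√((H+B)/B) = √((5.33+44.6)/44.6) = 1.0581.
Q* ≈ 669.853.

Q* ≈ 669.9 crates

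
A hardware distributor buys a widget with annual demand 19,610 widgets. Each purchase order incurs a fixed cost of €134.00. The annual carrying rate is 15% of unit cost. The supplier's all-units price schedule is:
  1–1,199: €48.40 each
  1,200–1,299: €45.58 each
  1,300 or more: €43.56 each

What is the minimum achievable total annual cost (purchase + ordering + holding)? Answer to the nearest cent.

Holding cost per unit per year at price C is H = 0.15·C.
Evaluate total cost at each tier's feasible EOQ or, if the EOQ is below the tier, at the tier's minimum quantity.
EOQ at €48.40 = 850.8 (feasible in tier 1): TC = 19,610×€48.40 + (19,610/850.8)×134 + (850.8/2)×0.15×€48.40 = €955,300.96.
EOQ at €45.58 = 876.7 < 1200, so use break Q=1200: TC = 19,610×€45.58 + (19,610/1200.0)×134 + (1200.0/2)×0.15×€45.58 = €900,115.78.
EOQ at €43.56 = 896.8 < 1300, so use break Q=1300: TC = 19,610×€43.56 + (19,610/1300.0)×134 + (1300.0/2)×0.15×€43.56 = €860,480.04.
Lowest total cost among the candidates is at Q = 1300.0.

TC* ≈ €860,480.04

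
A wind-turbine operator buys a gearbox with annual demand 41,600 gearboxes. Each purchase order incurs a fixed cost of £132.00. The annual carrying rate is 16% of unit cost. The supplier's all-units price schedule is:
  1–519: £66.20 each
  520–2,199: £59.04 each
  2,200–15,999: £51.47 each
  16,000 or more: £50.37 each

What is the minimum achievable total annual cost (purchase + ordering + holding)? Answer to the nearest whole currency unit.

TC* ≈ £2,152,707

Holding cost per unit per year at price C is H = 0.16·C.
For each price level, check whether its EOQ is feasible; otherwise the best quantity at that price is the breakpoint.
Tier 1 (£66.20): EOQ = 1018.3 exceeds tier's upper bound 519, so this tier is dominated.
EOQ at £59.04 = 1078.2 (feasible in tier 2): TC = 41,600×£59.04 + (41,600/1078.2)×132 + (1078.2/2)×0.16×£59.04 = £2,466,249.49.
EOQ at £51.47 = 1154.8 < 2200, so use break Q=2200: TC = 41,600×£51.47 + (41,600/2200.0)×132 + (2200.0/2)×0.16×£51.47 = £2,152,706.72.
EOQ at £50.37 = 1167.4 < 16000, so use break Q=16000: TC = 41,600×£50.37 + (41,600/16000.0)×132 + (16000.0/2)×0.16×£50.37 = £2,160,208.80.
Lowest total cost among the candidates is at Q = 2200.0.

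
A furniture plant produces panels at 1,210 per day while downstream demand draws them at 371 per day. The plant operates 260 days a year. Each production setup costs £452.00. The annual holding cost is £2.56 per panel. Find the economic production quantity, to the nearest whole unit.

Annual demand D = 371 × 260 = 96,460.
Production build-up factor (1 − d/p) = 1 − 371/1,210 = 0.6934.
Q* = √(2DS / (H(1 − d/p))) = √(2 × 96,460 × 452 / (2.56 × 0.6934)).
= √(87,199,840 / 1.7751) ≈ 7008.895.

Q* ≈ 7,009 panels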